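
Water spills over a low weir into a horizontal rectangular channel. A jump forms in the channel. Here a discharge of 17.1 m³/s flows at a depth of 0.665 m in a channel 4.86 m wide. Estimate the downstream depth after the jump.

q = Q/b = 17.1/4.86 = 3.52 m²/s; V₁ = q/y₁ = 5.29 m/s. Fr₁ = V₁/√(g·y₁) = 2.07.
Bélanger equation: y₂/y₁ = ½[√(1 + 8Fr₁²) − 1] = ½[√35.33 − 1] = 2.47.
y₂ = 2.47 × 0.665 = 1.64 m.

y₂ = 1.64 m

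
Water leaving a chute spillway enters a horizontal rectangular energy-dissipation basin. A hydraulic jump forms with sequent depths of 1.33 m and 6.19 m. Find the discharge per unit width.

q = 17.4 m²/s

For a rectangular channel the momentum equation gives q² = ½·g·y₁·y₂·(y₁ + y₂) = ½×9.81×1.33×6.19×7.52 = 304.
q = √304 = 17.4 m²/s.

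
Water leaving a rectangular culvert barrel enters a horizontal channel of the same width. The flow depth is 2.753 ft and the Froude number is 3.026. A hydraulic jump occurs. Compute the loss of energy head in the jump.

ΔE = 4.003 ft

Fr₁ = 3.026 (given).
Sequent-depth ratio: y₂/y₁ = ½[√(1 + 8Fr₁²) − 1] = ½[√74.253 − 1] = 3.809.
y₂ = 3.809 × 2.753 = 10.48 ft.
Head loss: ΔE = (y₂ − y₁)³/(4y₁y₂) = (10.48 − 2.753)³/(4×2.753×10.48) = 462.2/115.5 = 4.003 ft.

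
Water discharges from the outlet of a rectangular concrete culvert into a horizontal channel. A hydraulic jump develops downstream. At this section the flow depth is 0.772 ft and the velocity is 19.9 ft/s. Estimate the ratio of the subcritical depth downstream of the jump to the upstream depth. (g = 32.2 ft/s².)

Fr₁ = V₁/√(g·y₁) = 19.9/√(32.2×0.772) = 3.99.
Conjugate-depth relation: y₂/y₁ = ½[√(1 + 8Fr₁²) − 1] = ½[√128.4 − 1] = 5.17.

y₂/y₁ = 5.17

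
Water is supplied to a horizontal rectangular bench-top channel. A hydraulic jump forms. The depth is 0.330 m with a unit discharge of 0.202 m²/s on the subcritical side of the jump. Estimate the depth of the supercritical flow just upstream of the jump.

V₂ = q/y₂ = 0.202/0.330 = 0.612 m/s; Fr₂ = V₂/√(g·y₂) = 0.340.
Since the conjugate-depth ratio holds either way, y₁/y₂ = ½[√(1 + 8Fr₂²) − 1] = ½[√1.926 − 1] = 0.194.
y₁ = 0.194 × 0.330 = 0.0640 m.

y₁ = 0.0640 m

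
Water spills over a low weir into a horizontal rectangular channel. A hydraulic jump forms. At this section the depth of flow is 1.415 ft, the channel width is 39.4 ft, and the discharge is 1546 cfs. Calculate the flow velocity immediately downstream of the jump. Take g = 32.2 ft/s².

V₂ = 5.201 ft/s

q = Q/b = 1546/39.4 = 39.24 ft²/s; V₁ = q/y₁ = 27.73 ft/s. Fr₁ = V₁/√(g·y₁) = 4.108.
Conjugate-depth relation: y₂/y₁ = ½[√(1 + 8Fr₁²) − 1] = ½[√136.02 − 1] = 5.331.
y₂ = 5.331 × 1.415 = 7.544 ft.
V₂ = q/y₂ = 39.24/7.544 = 5.201 ft/s.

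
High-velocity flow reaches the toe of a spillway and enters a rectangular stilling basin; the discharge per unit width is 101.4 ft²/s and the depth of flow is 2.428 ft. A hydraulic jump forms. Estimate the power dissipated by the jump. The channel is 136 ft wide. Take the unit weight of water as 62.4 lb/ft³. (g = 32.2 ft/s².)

P = 21523 hp

V₁ = q/y₁ = 101.4/2.428 = 41.76 ft/s. Fr₁ = V₁/√(g·y₁) = 41.76/√(32.2×2.428) = 4.723.
By Bélanger, y₂/y₁ = ½[√(1 + 8Fr₁²) − 1] = ½[√179.47 − 1] = 6.198.
y₂ = 6.198 × 2.428 = 15.05 ft.
V₂ = q/y₂ = 101.4/15.05 = 6.738 ft/s. E₁ = y₁ + V₁²/2g = 29.51 ft; E₂ = y₂ + V₂²/2g = 15.75 ft. ΔE = E₁ − E₂ = 13.76 ft.
Q = q·b = 101.4 × 136 = 13790 cfs. P = γ·Q·ΔE/550 = 62.4 × 13790 × 13.76 / 550 = 21523 hp.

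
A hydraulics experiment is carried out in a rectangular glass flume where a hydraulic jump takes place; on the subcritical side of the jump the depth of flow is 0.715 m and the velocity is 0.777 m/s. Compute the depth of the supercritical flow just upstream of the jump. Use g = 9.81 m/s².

y₁ = 0.107 m

Fr₂ = V₂/√(g·y₂) = 0.777/√(9.81×0.715) = 0.293.
From the momentum equation (using Fr₂), y₁/y₂ = ½[√(1 + 8Fr₂²) − 1] = ½[√1.689 − 1] = 0.150.
y₁ = 0.150 × 0.715 = 0.107 m.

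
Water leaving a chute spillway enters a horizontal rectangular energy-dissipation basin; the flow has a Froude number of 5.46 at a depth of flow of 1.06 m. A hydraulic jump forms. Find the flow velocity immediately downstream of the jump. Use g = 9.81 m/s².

V₂ = 2.43 m/s

Fr₁ = 5.46 (given).
By Bélanger, y₂/y₁ = ½[√(1 + 8Fr₁²) − 1] = ½[√239.5 − 1] = 7.24.
y₂ = 7.24 × 1.06 = 7.67 m.
V₁ = Fr₁·√(g·y₁) = 5.46×√(9.81×1.06) = 17.6 m/s; q = V₁·y₁ = 18.7 m²/s.
V₂ = q/y₂ = 18.7/7.67 = 2.43 m/s.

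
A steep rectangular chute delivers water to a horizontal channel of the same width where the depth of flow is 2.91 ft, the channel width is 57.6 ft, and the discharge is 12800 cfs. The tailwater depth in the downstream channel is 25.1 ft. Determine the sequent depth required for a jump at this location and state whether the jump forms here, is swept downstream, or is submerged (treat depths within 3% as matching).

y₂ = 31.0 ft; the jump is swept downstream

q = Q/b = 12800/57.6 = 222 ft²/s; V₁ = q/y₁ = 76.4 ft/s. Fr₁ = V₁/√(g·y₁) = 7.89.
Conjugate-depth relation: y₂/y₁ = ½[√(1 + 8Fr₁²) − 1] = ½[√498.9 − 1] = 10.7.
y₂ = 10.7 × 2.91 = 31.0 ft.
Tailwater y_tw = 25.1 ft: y_tw < y₂, so the jump is swept downstream.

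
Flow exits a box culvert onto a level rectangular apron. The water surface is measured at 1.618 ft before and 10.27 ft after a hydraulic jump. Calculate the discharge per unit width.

q = 56.40 ft²/s

For a rectangular channel the momentum equation gives q² = ½·g·y₁·y₂·(y₁ + y₂) = ½×32.2×1.618×10.27×11.89 = 3180.
q = √3180 = 56.40 ft²/s.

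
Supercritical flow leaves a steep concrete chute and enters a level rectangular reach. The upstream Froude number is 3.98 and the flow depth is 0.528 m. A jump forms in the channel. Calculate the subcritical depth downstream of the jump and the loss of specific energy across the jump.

y₂ = 2.72 m; ΔE = 1.83 m

Fr₁ = 3.98 (given).
Bélanger equation: y₂/y₁ = ½[√(1 + 8Fr₁²) − 1] = ½[√127.7 − 1] = 5.15.
y₂ = 5.15 × 0.528 = 2.72 m.
Head loss: ΔE = (y₂ − y₁)³/(4y₁y₂) = (2.72 − 0.528)³/(4×0.528×2.72) = 10.5/5.74 = 1.83 m.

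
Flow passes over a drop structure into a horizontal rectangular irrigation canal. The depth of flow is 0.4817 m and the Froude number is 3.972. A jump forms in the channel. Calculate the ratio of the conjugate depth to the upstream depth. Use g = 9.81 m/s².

y₂/y₁ = 5.139

Fr₁ = 3.972 (given).
From the momentum equation for a rectangular channel, y₂/y₁ = ½[√(1 + 8Fr₁²) − 1] = ½[√127.21 − 1] = 5.139.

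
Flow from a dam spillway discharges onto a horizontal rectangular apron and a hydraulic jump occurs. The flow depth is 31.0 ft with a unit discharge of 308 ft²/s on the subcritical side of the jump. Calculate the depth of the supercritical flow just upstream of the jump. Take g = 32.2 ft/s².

y₁ = 5.24 ft

V₂ = q/y₂ = 308/31.0 = 9.94 ft/s; Fr₂ = V₂/√(g·y₂) = 0.314.
From the momentum equation (using Fr₂), y₁/y₂ = ½[√(1 + 8Fr₂²) − 1] = ½[√1.791 − 1] = 0.169.
y₁ = 0.169 × 31.0 = 5.24 ft.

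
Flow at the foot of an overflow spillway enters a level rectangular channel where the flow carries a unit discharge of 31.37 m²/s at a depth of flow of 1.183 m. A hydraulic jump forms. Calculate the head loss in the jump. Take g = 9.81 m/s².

ΔE = 24.25 m

V₁ = q/y₁ = 31.37/1.183 = 26.52 m/s. Fr₁ = V₁/√(g·y₁) = 26.52/√(9.81×1.183) = 7.784.
From the momentum equation for a rectangular channel, y₂/y₁ = ½[√(1 + 8Fr₁²) − 1] = ½[√485.73 − 1] = 10.52.
y₂ = 10.52 × 1.183 = 12.44 m.
V₂ = q/y₂ = 31.37/12.44 = 2.521 m/s. E₁ = y₁ + V₁²/2g = 37.02 m; E₂ = y₂ + V₂²/2g = 12.77 m. ΔE = E₁ − E₂ = 24.25 m.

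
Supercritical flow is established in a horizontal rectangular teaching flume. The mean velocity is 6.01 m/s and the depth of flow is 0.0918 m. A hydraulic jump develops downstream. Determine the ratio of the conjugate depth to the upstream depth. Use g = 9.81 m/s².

y₂/y₁ = 8.47

Fr₁ = V₁/√(g·y₁) = 6.01/√(9.81×0.0918) = 6.33.
Sequent-depth ratio: y₂/y₁ = ½[√(1 + 8Fr₁²) − 1] = ½[√321.9 − 1] = 8.47.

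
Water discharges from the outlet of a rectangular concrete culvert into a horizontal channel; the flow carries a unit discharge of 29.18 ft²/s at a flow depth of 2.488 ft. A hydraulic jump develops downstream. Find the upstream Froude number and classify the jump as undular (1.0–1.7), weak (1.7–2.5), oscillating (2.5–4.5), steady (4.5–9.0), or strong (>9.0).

V₁ = q/y₁ = 29.18/2.488 = 11.73 ft/s. Fr₁ = V₁/√(g·y₁) = 11.73/√(32.2×2.488) = 1.310.
Fr₁ = 1.310 lies in the undular range.

Fr₁ = 1.310; undular jump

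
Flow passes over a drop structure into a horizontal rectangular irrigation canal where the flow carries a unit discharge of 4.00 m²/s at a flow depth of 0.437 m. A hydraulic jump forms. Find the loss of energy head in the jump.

V₁ = q/y₁ = 4.00/0.437 = 9.15 m/s. Fr₁ = V₁/√(g·y₁) = 9.15/√(9.81×0.437) = 4.42.
Sequent-depth ratio: y₂/y₁ = ½[√(1 + 8Fr₁²) − 1] = ½[√157.3 − 1] = 5.77.
y₂ = 5.77 × 0.437 = 2.52 m.
V₂ = q/y₂ = 4.00/2.52 = 1.59 m/s. E₁ = y₁ + V₁²/2g = 4.71 m; E₂ = y₂ + V₂²/2g = 2.65 m. ΔE = E₁ − E₂ = 2.06 m.

ΔE = 2.06 m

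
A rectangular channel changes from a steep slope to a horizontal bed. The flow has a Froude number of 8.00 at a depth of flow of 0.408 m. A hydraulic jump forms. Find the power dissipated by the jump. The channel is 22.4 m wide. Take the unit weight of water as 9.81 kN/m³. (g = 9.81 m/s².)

Fr₁ = 8.00 (given).
Sequent-depth ratio: y₂/y₁ = ½[√(1 + 8Fr₁²) − 1] = ½[√513.0 − 1] = 10.8.
y₂ = 10.8 × 0.408 = 4.42 m.
Head loss: ΔE = (y₂ − y₁)³/(4y₁y₂) = (4.42 − 0.408)³/(4×0.408×4.42) = 64.4/7.21 = 8.94 m.
V₁ = Fr₁·√(g·y₁) = 8.00×√(9.81×0.408) = 16.0 m/s; q = V₁·y₁ = 6.53 m²/s. Q = q·b = 6.53 × 22.4 = 146 m³/s. P = γ·Q·ΔE = 9.81 × 146 × 8.94 = 12823 kW.

P = 12823 kW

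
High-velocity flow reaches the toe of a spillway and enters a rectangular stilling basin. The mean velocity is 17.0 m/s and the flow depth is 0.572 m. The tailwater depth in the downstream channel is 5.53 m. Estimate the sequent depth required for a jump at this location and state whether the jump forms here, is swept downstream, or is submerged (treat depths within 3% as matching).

Fr₁ = V₁/√(g·y₁) = 17.0/√(9.81×0.572) = 7.18.
By Bélanger, y₂/y₁ = ½[√(1 + 8Fr₁²) − 1] = ½[√413.0 − 1] = 9.66.
y₂ = 9.66 × 0.572 = 5.53 m.
Tailwater y_tw = 5.53 m: y_tw ≈ y₂, so the jump forms here.

y₂ = 5.53 m; the jump forms here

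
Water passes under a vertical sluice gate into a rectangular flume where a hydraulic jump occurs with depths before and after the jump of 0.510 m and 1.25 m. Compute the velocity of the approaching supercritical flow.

V₁ = 4.60 m/s

For a rectangular channel the momentum equation gives q² = ½·g·y₁·y₂·(y₁ + y₂) = ½×9.81×0.510×1.25×1.76 = 5.50.
q = √5.50 = 2.35 m²/s.
V₁ = q/y₁ = 2.35/0.510 = 4.60 m/s.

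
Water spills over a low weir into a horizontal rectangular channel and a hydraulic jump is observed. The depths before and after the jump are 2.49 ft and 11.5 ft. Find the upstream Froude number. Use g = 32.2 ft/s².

For a rectangular channel the momentum equation gives q² = ½·g·y₁·y₂·(y₁ + y₂) = ½×32.2×2.49×11.5×14.0 = 6450.
q = √6450 = 80.3 ft²/s.
V₁ = q/y₁ = 32.3 ft/s; Fr₁ = V₁/√(g·y₁) = 3.60.

Fr₁ = 3.60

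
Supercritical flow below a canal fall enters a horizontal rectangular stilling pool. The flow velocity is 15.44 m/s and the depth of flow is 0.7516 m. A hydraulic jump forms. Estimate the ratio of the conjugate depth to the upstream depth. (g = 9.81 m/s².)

Fr₁ = V₁/√(g·y₁) = 15.44/√(9.81×0.7516) = 5.686.
Sequent-depth ratio: y₂/y₁ = ½[√(1 + 8Fr₁²) − 1] = ½[√259.66 − 1] = 7.557.

y₂/y₁ = 7.557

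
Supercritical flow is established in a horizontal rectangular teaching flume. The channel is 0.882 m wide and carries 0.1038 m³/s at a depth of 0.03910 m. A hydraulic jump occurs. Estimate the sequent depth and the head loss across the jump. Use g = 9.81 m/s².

q = Q/b = 0.1038/0.882 = 0.1177 m²/s; V₁ = q/y₁ = 3.010 m/s. Fr₁ = V₁/√(g·y₁) = 4.860.
From the momentum equation for a rectangular channel, y₂/y₁ = ½[√(1 + 8Fr₁²) − 1] = ½[√189.95 − 1] = 6.391.
y₂ = 6.391 × 0.03910 = 0.2499 m.
Head loss: ΔE = (y₂ − y₁)³/(4y₁y₂) = (0.2499 − 0.03910)³/(4×0.03910×0.2499) = 0.009366/0.03908 = 0.2397 m.

y₂ = 0.2499 m; ΔE = 0.2397 m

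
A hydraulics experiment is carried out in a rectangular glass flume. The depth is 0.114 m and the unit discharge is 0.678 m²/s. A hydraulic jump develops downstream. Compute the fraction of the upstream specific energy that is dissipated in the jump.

ΔE/E₁ = 0.539 (53.9%)

V₁ = q/y₁ = 0.678/0.114 = 5.95 m/s. Fr₁ = V₁/√(g·y₁) = 5.95/√(9.81×0.114) = 5.62.
By Bélanger, y₂/y₁ = ½[√(1 + 8Fr₁²) − 1] = ½[√254.0 − 1] = 7.47.
y₂ = 7.47 × 0.114 = 0.851 m.
E₁ = y₁ + V₁²/2g = 1.92 m. ΔE = (y₂ − y₁)³/(4y₁y₂) = 1.03 m. ΔE/E₁ = 1.03/1.92 = 0.539.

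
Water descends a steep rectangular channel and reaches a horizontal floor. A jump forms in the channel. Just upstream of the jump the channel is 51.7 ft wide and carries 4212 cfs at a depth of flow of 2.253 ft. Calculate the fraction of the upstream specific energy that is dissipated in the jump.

ΔE/E₁ = 0.419 (41.9%)

q = Q/b = 4212/51.7 = 81.47 ft²/s; V₁ = q/y₁ = 36.16 ft/s. Fr₁ = V₁/√(g·y₁) = 4.245.
From the momentum equation for a rectangular channel, y₂/y₁ = ½[√(1 + 8Fr₁²) − 1] = ½[√145.19 − 1] = 5.525.
y₂ = 5.525 × 2.253 = 12.45 ft.
E₁ = y₁ + V₁²/2g = 22.56 ft. ΔE = (y₂ − y₁)³/(4y₁y₂) = 9.445 ft. ΔE/E₁ = 9.445/22.56 = 0.419.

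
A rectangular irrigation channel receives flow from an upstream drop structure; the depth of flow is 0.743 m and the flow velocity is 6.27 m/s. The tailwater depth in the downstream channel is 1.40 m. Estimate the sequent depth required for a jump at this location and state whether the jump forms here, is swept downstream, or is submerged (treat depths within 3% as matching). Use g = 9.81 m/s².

Fr₁ = V₁/√(g·y₁) = 6.27/√(9.81×0.743) = 2.32.
Sequent-depth ratio: y₂/y₁ = ½[√(1 + 8Fr₁²) − 1] = ½[√44.15 − 1] = 2.82.
y₂ = 2.82 × 0.743 = 2.10 m.
Tailwater y_tw = 1.40 m: y_tw < y₂, so the jump is swept downstream.

y₂ = 2.10 m; the jump is swept downstream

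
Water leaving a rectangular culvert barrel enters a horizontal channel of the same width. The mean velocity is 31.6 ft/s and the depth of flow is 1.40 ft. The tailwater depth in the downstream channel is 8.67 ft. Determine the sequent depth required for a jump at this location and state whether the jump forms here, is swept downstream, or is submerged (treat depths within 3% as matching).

y₂ = 8.64 ft; the jump forms here

Fr₁ = V₁/√(g·y₁) = 31.6/√(32.2×1.40) = 4.71.
Conjugate-depth relation: y₂/y₁ = ½[√(1 + 8Fr₁²) − 1] = ½[√178.2 − 1] = 6.17.
y₂ = 6.17 × 1.40 = 8.64 ft.
Tailwater y_tw = 8.67 ft: y_tw ≈ y₂, so the jump forms here.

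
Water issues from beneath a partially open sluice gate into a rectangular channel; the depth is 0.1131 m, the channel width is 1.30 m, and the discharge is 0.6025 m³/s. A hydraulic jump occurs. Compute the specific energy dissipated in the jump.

ΔE = 0.3668 m

q = Q/b = 0.6025/1.30 = 0.4635 m²/s; V₁ = q/y₁ = 4.098 m/s. Fr₁ = V₁/√(g·y₁) = 3.890.
By Bélanger, y₂/y₁ = ½[√(1 + 8Fr₁²) − 1] = ½[√122.08 − 1] = 5.024.
y₂ = 5.024 × 0.1131 = 0.5683 m.
V₂ = q/y₂ = 0.4635/0.5683 = 0.8156 m/s. E₁ = y₁ + V₁²/2g = 0.9690 m; E₂ = y₂ + V₂²/2g = 0.6022 m. ΔE = E₁ − E₂ = 0.3668 m.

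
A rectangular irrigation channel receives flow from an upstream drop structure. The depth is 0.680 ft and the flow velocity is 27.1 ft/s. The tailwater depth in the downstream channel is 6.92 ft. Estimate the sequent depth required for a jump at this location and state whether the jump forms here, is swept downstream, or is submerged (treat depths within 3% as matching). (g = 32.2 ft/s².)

Fr₁ = V₁/√(g·y₁) = 27.1/√(32.2×0.680) = 5.79.
Conjugate-depth relation: y₂/y₁ = ½[√(1 + 8Fr₁²) − 1] = ½[√269.3 − 1] = 7.71.
y₂ = 7.71 × 0.680 = 5.24 ft.
Tailwater y_tw = 6.92 ft: y_tw > y₂, so the jump is submerged.

y₂ = 5.24 ft; the jump is submerged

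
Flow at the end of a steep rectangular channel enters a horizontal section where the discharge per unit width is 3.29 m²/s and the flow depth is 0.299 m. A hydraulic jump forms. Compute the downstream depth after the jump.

y₂ = 2.57 m

V₁ = q/y₁ = 3.29/0.299 = 11.0 m/s. Fr₁ = V₁/√(g·y₁) = 11.0/√(9.81×0.299) = 6.42.
Bélanger equation: y₂/y₁ = ½[√(1 + 8Fr₁²) − 1] = ½[√331.2 − 1] = 8.60.
y₂ = 8.60 × 0.299 = 2.57 m.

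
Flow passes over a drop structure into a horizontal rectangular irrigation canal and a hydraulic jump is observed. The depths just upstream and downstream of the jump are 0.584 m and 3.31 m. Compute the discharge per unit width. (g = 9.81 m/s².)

For a rectangular channel the momentum equation gives q² = ½·g·y₁·y₂·(y₁ + y₂) = ½×9.81×0.584×3.31×3.89 = 36.9.
q = √36.9 = 6.08 m²/s.

q = 6.08 m²/s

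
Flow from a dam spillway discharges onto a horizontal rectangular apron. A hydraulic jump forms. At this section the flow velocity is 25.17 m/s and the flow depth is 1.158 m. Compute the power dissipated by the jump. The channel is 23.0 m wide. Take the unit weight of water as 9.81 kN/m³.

P = 141164 kW

Fr₁ = V₁/√(g·y₁) = 25.17/√(9.81×1.158) = 7.468.
Bélanger equation: y₂/y₁ = ½[√(1 + 8Fr₁²) − 1] = ½[√447.15 − 1] = 10.07.
y₂ = 10.07 × 1.158 = 11.66 m.
Head loss: ΔE = (y₂ − y₁)³/(4y₁y₂) = (11.66 − 1.158)³/(4×1.158×11.66) = 1160/54.03 = 21.47 m.
q = V₁·y₁ = 25.17 × 1.158 = 29.15 m²/s. Q = q·b = 29.15 × 23.0 = 670.4 m³/s. P = γ·Q·ΔE = 9.81 × 670.4 × 21.47 = 141164 kW.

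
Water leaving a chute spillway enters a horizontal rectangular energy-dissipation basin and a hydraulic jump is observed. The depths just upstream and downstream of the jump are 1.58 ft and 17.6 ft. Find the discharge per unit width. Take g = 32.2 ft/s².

For a rectangular channel the momentum equation gives q² = ½·g·y₁·y₂·(y₁ + y₂) = ½×32.2×1.58×17.6×19.2 = 8587.
q = √8587 = 92.7 ft²/s.

q = 92.7 ft²/s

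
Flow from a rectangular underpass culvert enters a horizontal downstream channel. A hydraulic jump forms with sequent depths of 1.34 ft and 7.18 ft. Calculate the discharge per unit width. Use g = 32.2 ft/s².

For a rectangular channel the momentum equation gives q² = ½·g·y₁·y₂·(y₁ + y₂) = ½×32.2×1.34×7.18×8.52 = 1320.
q = √1320 = 36.3 ft²/s.

q = 36.3 ft²/s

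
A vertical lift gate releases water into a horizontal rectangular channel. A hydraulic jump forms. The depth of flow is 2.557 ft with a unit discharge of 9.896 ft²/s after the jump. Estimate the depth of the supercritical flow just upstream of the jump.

y₁ = 0.7248 ft

V₂ = q/y₂ = 9.896/2.557 = 3.870 ft/s; Fr₂ = V₂/√(g·y₂) = 0.4265.
Since the conjugate-depth ratio holds either way, y₁/y₂ = ½[√(1 + 8Fr₂²) − 1] = ½[√2.4553 − 1] = 0.2835.
y₁ = 0.2835 × 2.557 = 0.7248 ft.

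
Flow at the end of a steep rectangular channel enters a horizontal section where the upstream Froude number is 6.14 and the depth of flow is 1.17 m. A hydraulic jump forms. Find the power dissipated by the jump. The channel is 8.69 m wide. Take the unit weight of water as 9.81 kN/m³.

P = 27604 kW

Fr₁ = 6.14 (given).
Bélanger equation: y₂/y₁ = ½[√(1 + 8Fr₁²) − 1] = ½[√302.6 − 1] = 8.20.
y₂ = 8.20 × 1.17 = 9.59 m.
Head loss: ΔE = (y₂ − y₁)³/(4y₁y₂) = (9.59 − 1.17)³/(4×1.17×9.59) = 597/44.9 = 13.3 m.
V₁ = Fr₁·√(g·y₁) = 6.14×√(9.81×1.17) = 20.8 m/s; q = V₁·y₁ = 24.3 m²/s. Q = q·b = 24.3 × 8.69 = 211 m³/s. P = γ·Q·ΔE = 9.81 × 211 × 13.3 = 27604 kW.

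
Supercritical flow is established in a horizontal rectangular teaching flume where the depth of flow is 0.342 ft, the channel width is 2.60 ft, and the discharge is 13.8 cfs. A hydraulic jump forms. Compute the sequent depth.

q = Q/b = 13.8/2.60 = 5.31 ft²/s; V₁ = q/y₁ = 15.5 ft/s. Fr₁ = V₁/√(g·y₁) = 4.68.
By Bélanger, y₂/y₁ = ½[√(1 + 8Fr₁²) − 1] = ½[√176.0 − 1] = 6.13.
y₂ = 6.13 × 0.342 = 2.10 ft.

y₂ = 2.10 ft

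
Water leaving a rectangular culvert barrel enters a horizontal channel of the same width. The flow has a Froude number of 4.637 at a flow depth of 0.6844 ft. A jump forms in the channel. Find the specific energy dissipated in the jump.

ΔE = 3.684 ft

Fr₁ = 4.637 (given).
Sequent-depth ratio: y₂/y₁ = ½[√(1 + 8Fr₁²) − 1] = ½[√173.01 − 1] = 6.077.
y₂ = 6.077 × 0.6844 = 4.159 ft.
V₁ = Fr₁·√(g·y₁) = 4.637×√(32.2×0.6844) = 21.77 ft/s; q = V₁·y₁ = 14.90 ft²/s. V₂ = q/y₂ = 14.90/4.159 = 3.582 ft/s. E₁ = y₁ + V₁²/2g = 8.042 ft; E₂ = y₂ + V₂²/2g = 4.358 ft. ΔE = E₁ − E₂ = 3.684 ft.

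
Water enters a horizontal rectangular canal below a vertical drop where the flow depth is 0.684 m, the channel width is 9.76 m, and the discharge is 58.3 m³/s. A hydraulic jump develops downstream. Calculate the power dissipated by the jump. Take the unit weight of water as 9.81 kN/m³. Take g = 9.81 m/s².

P = 814 kW

q = Q/b = 58.3/9.76 = 5.97 m²/s; V₁ = q/y₁ = 8.73 m/s. Fr₁ = V₁/√(g·y₁) = 3.37.
By Bélanger, y₂/y₁ = ½[√(1 + 8Fr₁²) − 1] = ½[√91.93 − 1] = 4.29.
y₂ = 4.29 × 0.684 = 2.94 m.
V₂ = q/y₂ = 5.97/2.94 = 2.03 m/s. E₁ = y₁ + V₁²/2g = 4.57 m; E₂ = y₂ + V₂²/2g = 3.15 m. ΔE = E₁ − E₂ = 1.42 m.
P = γ·Q·ΔE = 9.81 × 58.3 × 1.42 = 814 kW.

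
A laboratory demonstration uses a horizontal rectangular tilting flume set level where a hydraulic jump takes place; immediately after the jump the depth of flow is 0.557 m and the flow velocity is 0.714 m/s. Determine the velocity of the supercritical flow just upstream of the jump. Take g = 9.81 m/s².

V₁ = 4.44 m/s

Fr₂ = V₂/√(g·y₂) = 0.714/√(9.81×0.557) = 0.305.
Applying the sequent-depth relation in reverse, y₁/y₂ = ½[√(1 + 8Fr₂²) − 1] = ½[√1.746 − 1] = 0.161.
y₁ = 0.161 × 0.557 = 0.0895 m.
V₁ = q/y₁ = 0.398/0.0895 = 4.44 m/s.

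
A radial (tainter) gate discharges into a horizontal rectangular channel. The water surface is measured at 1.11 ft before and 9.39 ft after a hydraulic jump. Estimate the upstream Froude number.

For a rectangular channel the momentum equation gives q² = ½·g·y₁·y₂·(y₁ + y₂) = ½×32.2×1.11×9.39×10.5 = 1762.
q = √1762 = 42.0 ft²/s.
V₁ = q/y₁ = 37.8 ft/s; Fr₁ = V₁/√(g·y₁) = 6.33.

Fr₁ = 6.33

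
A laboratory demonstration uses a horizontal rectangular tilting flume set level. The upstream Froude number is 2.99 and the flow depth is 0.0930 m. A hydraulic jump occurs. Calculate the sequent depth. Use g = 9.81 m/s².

y₂ = 0.349 m

Fr₁ = 2.99 (given).
Sequent-depth ratio: y₂/y₁ = ½[√(1 + 8Fr₁²) − 1] = ½[√72.52 − 1] = 3.76.
y₂ = 3.76 × 0.0930 = 0.349 m.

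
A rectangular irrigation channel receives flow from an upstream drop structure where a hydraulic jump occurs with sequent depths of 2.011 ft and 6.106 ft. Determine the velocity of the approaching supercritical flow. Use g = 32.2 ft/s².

V₁ = 19.92 ft/s

For a rectangular channel the momentum equation gives q² = ½·g·y₁·y₂·(y₁ + y₂) = ½×32.2×2.011×6.106×8.117 = 1605.
q = √1605 = 40.06 ft²/s.
V₁ = q/y₁ = 40.06/2.011 = 19.92 ft/s.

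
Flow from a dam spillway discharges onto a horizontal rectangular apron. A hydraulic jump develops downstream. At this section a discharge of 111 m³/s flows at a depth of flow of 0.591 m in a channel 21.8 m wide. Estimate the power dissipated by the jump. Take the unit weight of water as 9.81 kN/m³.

q = Q/b = 111/21.8 = 5.09 m²/s; V₁ = q/y₁ = 8.62 m/s. Fr₁ = V₁/√(g·y₁) = 3.58.
By Bélanger, y₂/y₁ = ½[√(1 + 8Fr₁²) − 1] = ½[√103.4 − 1] = 4.58.
y₂ = 4.58 × 0.591 = 2.71 m.
Head loss: ΔE = (y₂ − y₁)³/(4y₁y₂) = (2.71 − 0.591)³/(4×0.591×2.71) = 9.51/6.41 = 1.48 m.
P = γ·Q·ΔE = 9.81 × 111 × 1.48 = 1617 kW.

P = 1617 kW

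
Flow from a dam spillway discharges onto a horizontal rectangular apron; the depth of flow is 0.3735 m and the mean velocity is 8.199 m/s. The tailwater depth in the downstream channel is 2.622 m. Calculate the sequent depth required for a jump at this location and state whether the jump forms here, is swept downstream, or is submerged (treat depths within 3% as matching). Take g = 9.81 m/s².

y₂ = 2.083 m; the jump is submerged

Fr₁ = V₁/√(g·y₁) = 8.199/√(9.81×0.3735) = 4.283.
Sequent-depth ratio: y₂/y₁ = ½[√(1 + 8Fr₁²) − 1] = ½[√147.78 − 1] = 5.578.
y₂ = 5.578 × 0.3735 = 2.083 m.
Tailwater y_tw = 2.622 m: y_tw > y₂, so the jump is submerged.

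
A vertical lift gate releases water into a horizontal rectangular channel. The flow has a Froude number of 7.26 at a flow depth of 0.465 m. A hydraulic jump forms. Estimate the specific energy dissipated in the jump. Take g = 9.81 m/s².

ΔE = 8.04 m

Fr₁ = 7.26 (given).
Bélanger equation: y₂/y₁ = ½[√(1 + 8Fr₁²) − 1] = ½[√422.7 − 1] = 9.78.
y₂ = 9.78 × 0.465 = 4.55 m.
Head loss: ΔE = (y₂ − y₁)³/(4y₁y₂) = (4.55 − 0.465)³/(4×0.465×4.55) = 68.0/8.46 = 8.04 m.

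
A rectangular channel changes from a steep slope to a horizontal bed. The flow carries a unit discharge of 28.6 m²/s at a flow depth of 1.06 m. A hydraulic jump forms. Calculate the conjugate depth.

V₁ = q/y₁ = 28.6/1.06 = 27.0 m/s. Fr₁ = V₁/√(g·y₁) = 27.0/√(9.81×1.06) = 8.37.
Bélanger equation: y₂/y₁ = ½[√(1 + 8Fr₁²) − 1] = ½[√561.1 − 1] = 11.3.
y₂ = 11.3 × 1.06 = 12.0 m.

y₂ = 12.0 m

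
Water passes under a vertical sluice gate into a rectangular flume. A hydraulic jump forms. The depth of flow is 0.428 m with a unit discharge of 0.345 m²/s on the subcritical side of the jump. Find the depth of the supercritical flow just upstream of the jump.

V₂ = q/y₂ = 0.345/0.428 = 0.806 m/s; Fr₂ = V₂/√(g·y₂) = 0.393.
Applying the sequent-depth relation in reverse, y₁/y₂ = ½[√(1 + 8Fr₂²) − 1] = ½[√2.238 − 1] = 0.248.
y₁ = 0.248 × 0.428 = 0.106 m.

y₁ = 0.106 m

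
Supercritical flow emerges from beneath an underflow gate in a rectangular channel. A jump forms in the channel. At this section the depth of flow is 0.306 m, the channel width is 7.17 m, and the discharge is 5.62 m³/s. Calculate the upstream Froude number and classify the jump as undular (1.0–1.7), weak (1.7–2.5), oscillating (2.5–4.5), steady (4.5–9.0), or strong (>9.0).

Fr₁ = 1.48; undular jump

q = Q/b = 5.62/7.17 = 0.784 m²/s; V₁ = q/y₁ = 2.56 m/s. Fr₁ = V₁/√(g·y₁) = 1.48.
Fr₁ = 1.48 lies in the undular range.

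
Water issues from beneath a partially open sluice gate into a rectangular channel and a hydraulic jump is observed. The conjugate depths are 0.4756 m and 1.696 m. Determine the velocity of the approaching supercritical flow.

V₁ = 6.163 m/s

For a rectangular channel the momentum equation gives q² = ½·g·y₁·y₂·(y₁ + y₂) = ½×9.81×0.4756×1.696×2.172 = 8.592.
q = √8.592 = 2.931 m²/s.
V₁ = q/y₁ = 2.931/0.4756 = 6.163 m/s.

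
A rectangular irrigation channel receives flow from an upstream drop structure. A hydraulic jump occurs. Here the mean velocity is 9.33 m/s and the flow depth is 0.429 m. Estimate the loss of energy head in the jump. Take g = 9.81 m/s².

ΔE = 2.19 m

Fr₁ = V₁/√(g·y₁) = 9.33/√(9.81×0.429) = 4.55.
Conjugate-depth relation: y₂/y₁ = ½[√(1 + 8Fr₁²) − 1] = ½[√166.5 − 1] = 5.95.
y₂ = 5.95 × 0.429 = 2.55 m.
q = V₁·y₁ = 9.33 × 0.429 = 4.00 m²/s. V₂ = q/y₂ = 4.00/2.55 = 1.57 m/s. E₁ = y₁ + V₁²/2g = 4.87 m; E₂ = y₂ + V₂²/2g = 2.68 m. ΔE = E₁ − E₂ = 2.19 m.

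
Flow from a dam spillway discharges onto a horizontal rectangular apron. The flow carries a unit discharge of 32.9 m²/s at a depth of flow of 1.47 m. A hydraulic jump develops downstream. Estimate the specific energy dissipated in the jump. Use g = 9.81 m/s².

V₁ = q/y₁ = 32.9/1.47 = 22.4 m/s. Fr₁ = V₁/√(g·y₁) = 22.4/√(9.81×1.47) = 5.89.
By Bélanger, y₂/y₁ = ½[√(1 + 8Fr₁²) − 1] = ½[√278.9 − 1] = 7.85.
y₂ = 7.85 × 1.47 = 11.5 m.
Head loss: ΔE = (y₂ − y₁)³/(4y₁y₂) = (11.5 − 1.47)³/(4×1.47×11.5) = 1021/67.9 = 15.0 m.

ΔE = 15.0 m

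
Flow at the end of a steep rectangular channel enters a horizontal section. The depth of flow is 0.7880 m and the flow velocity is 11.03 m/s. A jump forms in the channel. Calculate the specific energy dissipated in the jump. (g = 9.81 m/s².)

Fr₁ = V₁/√(g·y₁) = 11.03/√(9.81×0.7880) = 3.967.
Sequent-depth ratio: y₂/y₁ = ½[√(1 + 8Fr₁²) − 1] = ½[√126.91 − 1] = 5.133.
y₂ = 5.133 × 0.7880 = 4.045 m.
Head loss: ΔE = (y₂ − y₁)³/(4y₁y₂) = (4.045 − 0.7880)³/(4×0.7880×4.045) = 34.53/12.75 = 2.709 m.

ΔE = 2.709 m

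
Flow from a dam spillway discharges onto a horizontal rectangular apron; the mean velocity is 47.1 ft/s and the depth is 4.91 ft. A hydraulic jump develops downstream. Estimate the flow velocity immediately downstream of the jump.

V₂ = 9.77 ft/s

Fr₁ = V₁/√(g·y₁) = 47.1/√(32.2×4.91) = 3.75.
By Bélanger, y₂/y₁ = ½[√(1 + 8Fr₁²) − 1] = ½[√113.3 − 1] = 4.82.
y₂ = 4.82 × 4.91 = 23.7 ft.
q = V₁·y₁ = 47.1 × 4.91 = 231 ft²/s.
V₂ = q/y₂ = 231/23.7 = 9.77 ft/s.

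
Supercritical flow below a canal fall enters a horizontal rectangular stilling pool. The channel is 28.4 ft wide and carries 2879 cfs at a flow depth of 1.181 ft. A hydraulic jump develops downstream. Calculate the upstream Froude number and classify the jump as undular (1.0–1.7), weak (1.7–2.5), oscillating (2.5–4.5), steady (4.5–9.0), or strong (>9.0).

q = Q/b = 2879/28.4 = 101.4 ft²/s; V₁ = q/y₁ = 85.84 ft/s. Fr₁ = V₁/√(g·y₁) = 13.92.
Fr₁ = 13.92 lies in the strong range.

Fr₁ = 13.92; strong jump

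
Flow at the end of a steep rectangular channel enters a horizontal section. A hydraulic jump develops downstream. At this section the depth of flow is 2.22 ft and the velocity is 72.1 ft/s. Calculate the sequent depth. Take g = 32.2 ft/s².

y₂ = 25.7 ft

Fr₁ = V₁/√(g·y₁) = 72.1/√(32.2×2.22) = 8.53.
From the momentum equation for a rectangular channel, y₂/y₁ = ½[√(1 + 8Fr₁²) − 1] = ½[√582.8 − 1] = 11.6.
y₂ = 11.6 × 2.22 = 25.7 ft.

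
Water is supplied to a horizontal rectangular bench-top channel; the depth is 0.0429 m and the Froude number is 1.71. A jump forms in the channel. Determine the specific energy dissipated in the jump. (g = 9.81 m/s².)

Fr₁ = 1.71 (given).
Bélanger equation: y₂/y₁ = ½[√(1 + 8Fr₁²) − 1] = ½[√24.39 − 1] = 1.97.
y₂ = 1.97 × 0.0429 = 0.0845 m.
Head loss: ΔE = (y₂ − y₁)³/(4y₁y₂) = (0.0845 − 0.0429)³/(4×0.0429×0.0845) = 0.0000719/0.0145 = 0.00496 m.

ΔE = 0.00496 m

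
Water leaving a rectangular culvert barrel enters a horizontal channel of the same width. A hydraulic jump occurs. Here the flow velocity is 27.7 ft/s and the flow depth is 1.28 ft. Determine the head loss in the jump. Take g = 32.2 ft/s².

ΔE = 5.62 ft

Fr₁ = V₁/√(g·y₁) = 27.7/√(32.2×1.28) = 4.31.
Sequent-depth ratio: y₂/y₁ = ½[√(1 + 8Fr₁²) − 1] = ½[√149.9 − 1] = 5.62.
y₂ = 5.62 × 1.28 = 7.20 ft.
Head loss: ΔE = (y₂ − y₁)³/(4y₁y₂) = (7.20 − 1.28)³/(4×1.28×7.20) = 207/36.8 = 5.62 ft.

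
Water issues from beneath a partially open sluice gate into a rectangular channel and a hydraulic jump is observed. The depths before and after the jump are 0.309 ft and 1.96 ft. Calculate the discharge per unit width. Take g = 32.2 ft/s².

q = 4.70 ft²/s

For a rectangular channel the momentum equation gives q² = ½·g·y₁·y₂·(y₁ + y₂) = ½×32.2×0.309×1.96×2.27 = 22.1.
q = √22.1 = 4.70 ft²/s.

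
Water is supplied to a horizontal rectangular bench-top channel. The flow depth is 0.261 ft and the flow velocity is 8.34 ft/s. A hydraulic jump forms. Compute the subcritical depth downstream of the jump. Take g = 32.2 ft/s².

Fr₁ = V₁/√(g·y₁) = 8.34/√(32.2×0.261) = 2.88.
Bélanger equation: y₂/y₁ = ½[√(1 + 8Fr₁²) − 1] = ½[√67.21 − 1] = 3.60.
y₂ = 3.60 × 0.261 = 0.939 ft.

y₂ = 0.939 ft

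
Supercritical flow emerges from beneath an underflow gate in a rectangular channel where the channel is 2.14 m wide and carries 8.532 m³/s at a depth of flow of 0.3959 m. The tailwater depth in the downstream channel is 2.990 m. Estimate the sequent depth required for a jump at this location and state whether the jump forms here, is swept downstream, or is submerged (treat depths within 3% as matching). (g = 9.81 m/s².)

q = Q/b = 8.532/2.14 = 3.987 m²/s; V₁ = q/y₁ = 10.07 m/s. Fr₁ = V₁/√(g·y₁) = 5.110.
Bélanger equation: y₂/y₁ = ½[√(1 + 8Fr₁²) − 1] = ½[√209.90 − 1] = 6.744.
y₂ = 6.744 × 0.3959 = 2.670 m.
Tailwater y_tw = 2.990 m: y_tw > y₂, so the jump is submerged.

y₂ = 2.670 m; the jump is submerged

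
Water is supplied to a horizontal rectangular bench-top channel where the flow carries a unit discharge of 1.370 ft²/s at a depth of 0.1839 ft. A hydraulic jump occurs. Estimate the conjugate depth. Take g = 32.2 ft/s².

y₂ = 0.7095 ft

V₁ = q/y₁ = 1.370/0.1839 = 7.450 ft/s. Fr₁ = V₁/√(g·y₁) = 7.450/√(32.2×0.1839) = 3.061.
Conjugate-depth relation: y₂/y₁ = ½[√(1 + 8Fr₁²) − 1] = ½[√75.977 − 1] = 3.858.
y₂ = 3.858 × 0.1839 = 0.7095 ft.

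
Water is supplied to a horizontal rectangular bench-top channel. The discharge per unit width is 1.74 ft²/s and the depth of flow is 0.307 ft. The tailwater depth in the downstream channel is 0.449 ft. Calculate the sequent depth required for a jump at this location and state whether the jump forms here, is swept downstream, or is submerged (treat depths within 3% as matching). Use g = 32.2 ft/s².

V₁ = q/y₁ = 1.74/0.307 = 5.67 ft/s. Fr₁ = V₁/√(g·y₁) = 5.67/√(32.2×0.307) = 1.80.
Bélanger equation: y₂/y₁ = ½[√(1 + 8Fr₁²) − 1] = ½[√27.00 − 1] = 2.10.
y₂ = 2.10 × 0.307 = 0.644 ft.
Tailwater y_tw = 0.449 ft: y_tw < y₂, so the jump is swept downstream.

y₂ = 0.644 ft; the jump is swept downstream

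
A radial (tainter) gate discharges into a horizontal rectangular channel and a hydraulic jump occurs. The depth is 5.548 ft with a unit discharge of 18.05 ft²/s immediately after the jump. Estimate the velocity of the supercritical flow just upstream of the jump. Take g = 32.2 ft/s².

V₂ = q/y₂ = 18.05/5.548 = 3.253 ft/s; Fr₂ = V₂/√(g·y₂) = 0.2434.
From the momentum equation (using Fr₂), y₁/y₂ = ½[√(1 + 8Fr₂²) − 1] = ½[√1.4740 − 1] = 0.1070.
y₁ = 0.1070 × 5.548 = 0.5939 ft.
V₁ = q/y₁ = 18.05/0.5939 = 30.39 ft/s.

V₁ = 30.39 ft/s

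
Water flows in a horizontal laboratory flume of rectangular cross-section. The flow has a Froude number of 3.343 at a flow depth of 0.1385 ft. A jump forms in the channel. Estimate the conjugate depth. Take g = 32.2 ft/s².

Fr₁ = 3.343 (given).
From the momentum equation for a rectangular channel, y₂/y₁ = ½[√(1 + 8Fr₁²) − 1] = ½[√90.405 − 1] = 4.254.
y₂ = 4.254 × 0.1385 = 0.5892 ft.

y₂ = 0.5892 ft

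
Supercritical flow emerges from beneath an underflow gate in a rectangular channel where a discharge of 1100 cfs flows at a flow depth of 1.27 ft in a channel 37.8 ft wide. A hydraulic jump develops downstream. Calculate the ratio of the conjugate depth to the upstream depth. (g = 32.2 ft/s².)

y₂/y₁ = 4.59

q = Q/b = 1100/37.8 = 29.1 ft²/s; V₁ = q/y₁ = 22.9 ft/s. Fr₁ = V₁/√(g·y₁) = 3.58.
From the momentum equation for a rectangular channel, y₂/y₁ = ½[√(1 + 8Fr₁²) − 1] = ½[√103.7 − 1] = 4.59.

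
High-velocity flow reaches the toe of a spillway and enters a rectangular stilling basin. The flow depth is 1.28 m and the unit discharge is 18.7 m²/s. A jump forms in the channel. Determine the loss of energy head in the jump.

V₁ = q/y₁ = 18.7/1.28 = 14.6 m/s. Fr₁ = V₁/√(g·y₁) = 14.6/√(9.81×1.28) = 4.12.
From the momentum equation for a rectangular channel, y₂/y₁ = ½[√(1 + 8Fr₁²) − 1] = ½[√137.0 − 1] = 5.35.
y₂ = 5.35 × 1.28 = 6.85 m.
V₂ = q/y₂ = 18.7/6.85 = 2.73 m/s. E₁ = y₁ + V₁²/2g = 12.2 m; E₂ = y₂ + V₂²/2g = 7.23 m. ΔE = E₁ − E₂ = 4.93 m.

ΔE = 4.93 m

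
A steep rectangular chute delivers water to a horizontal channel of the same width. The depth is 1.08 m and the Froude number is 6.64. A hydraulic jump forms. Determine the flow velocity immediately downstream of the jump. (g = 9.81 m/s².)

Fr₁ = 6.64 (given).
By Bélanger, y₂/y₁ = ½[√(1 + 8Fr₁²) − 1] = ½[√353.7 − 1] = 8.90.
y₂ = 8.90 × 1.08 = 9.62 m.
V₁ = Fr₁·√(g·y₁) = 6.64×√(9.81×1.08) = 21.6 m/s; q = V₁·y₁ = 23.3 m²/s.
V₂ = q/y₂ = 23.3/9.62 = 2.43 m/s.

V₂ = 2.43 m/s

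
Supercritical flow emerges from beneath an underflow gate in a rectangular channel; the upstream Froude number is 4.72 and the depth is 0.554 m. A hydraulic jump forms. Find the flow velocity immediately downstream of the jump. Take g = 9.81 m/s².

V₂ = 1.78 m/s

Fr₁ = 4.72 (given).
Conjugate-depth relation: y₂/y₁ = ½[√(1 + 8Fr₁²) − 1] = ½[√179.2 − 1] = 6.19.
y₂ = 6.19 × 0.554 = 3.43 m.
V₁ = Fr₁·√(g·y₁) = 4.72×√(9.81×0.554) = 11.0 m/s; q = V₁·y₁ = 6.10 m²/s.
V₂ = q/y₂ = 6.10/3.43 = 1.78 m/s.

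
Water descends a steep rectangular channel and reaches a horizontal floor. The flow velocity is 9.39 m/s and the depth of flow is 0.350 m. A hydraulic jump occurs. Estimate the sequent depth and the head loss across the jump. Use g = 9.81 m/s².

Fr₁ = V₁/√(g·y₁) = 9.39/√(9.81×0.350) = 5.07.
Conjugate-depth relation: y₂/y₁ = ½[√(1 + 8Fr₁²) − 1] = ½[√206.4 − 1] = 6.68.
y₂ = 6.68 × 0.350 = 2.34 m.
Head loss: ΔE = (y₂ − y₁)³/(4y₁y₂) = (2.34 − 0.350)³/(4×0.350×2.34) = 7.87/3.28 = 2.40 m.

y₂ = 2.34 m; ΔE = 2.40 m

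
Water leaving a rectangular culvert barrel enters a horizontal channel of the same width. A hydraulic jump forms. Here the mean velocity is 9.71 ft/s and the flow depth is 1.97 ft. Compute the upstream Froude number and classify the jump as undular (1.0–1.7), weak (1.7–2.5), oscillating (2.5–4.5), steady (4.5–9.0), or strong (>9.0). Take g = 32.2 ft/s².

Fr₁ = V₁/√(g·y₁) = 9.71/√(32.2×1.97) = 1.22.
Fr₁ = 1.22 lies in the undular range.

Fr₁ = 1.22; undular jump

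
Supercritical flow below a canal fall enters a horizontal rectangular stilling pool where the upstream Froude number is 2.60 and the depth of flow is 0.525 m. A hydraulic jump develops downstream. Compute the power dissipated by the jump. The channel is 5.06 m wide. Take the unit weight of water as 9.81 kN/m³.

Fr₁ = 2.60 (given).
Bélanger equation: y₂/y₁ = ½[√(1 + 8Fr₁²) − 1] = ½[√55.08 − 1] = 3.21.
y₂ = 3.21 × 0.525 = 1.69 m.
Head loss: ΔE = (y₂ − y₁)³/(4y₁y₂) = (1.69 − 0.525)³/(4×0.525×1.69) = 1.56/3.54 = 0.442 m.
V₁ = Fr₁·√(g·y₁) = 2.60×√(9.81×0.525) = 5.90 m/s; q = V₁·y₁ = 3.10 m²/s. Q = q·b = 3.10 × 5.06 = 15.7 m³/s. P = γ·Q·ΔE = 9.81 × 15.7 × 0.442 = 67.9 kW.

P = 67.9 kW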